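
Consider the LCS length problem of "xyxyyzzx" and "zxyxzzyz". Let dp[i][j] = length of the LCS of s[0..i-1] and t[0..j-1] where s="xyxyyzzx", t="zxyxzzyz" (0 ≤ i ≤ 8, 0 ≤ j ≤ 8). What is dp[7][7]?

5

   ''  z  x  y  x  z  z  y  z
''  0  0  0  0  0  0  0  0  0
 x  0  0  1  1  1  1  1  1  1
 y  0  0  1  2  2  2  2  2  2
 x  0  0  1  2  3  3  3  3  3
 y  0  0  1  2  3  3  3  4  4
 y  0  0  1  2  3  3  3  4  4
 z  0  1  1  2  3  4  4  4  5
 z  0  1  1  2  3  4  5  5  5
 x  0  1  2  2  3  4  5  5  5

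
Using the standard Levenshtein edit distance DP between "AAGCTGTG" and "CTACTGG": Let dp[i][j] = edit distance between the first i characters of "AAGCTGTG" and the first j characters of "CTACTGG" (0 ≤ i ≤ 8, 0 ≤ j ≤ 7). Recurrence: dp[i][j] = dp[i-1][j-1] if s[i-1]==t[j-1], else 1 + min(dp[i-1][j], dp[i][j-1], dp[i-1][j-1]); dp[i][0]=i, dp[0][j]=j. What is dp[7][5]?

   ''  C  T  A  C  T  G  G
''  0  1  2  3  4  5  6  7
 A  1  1  2  2  3  4  5  6
 A  2  2  2  2  3  4  5  6
 G  3  3  3  3  3  4  4  5
 C  4  3  4  4  3  4  5  5
 T  5  4  3  4  4  3  4  5
 G  6  5  4  4  5  4  3  4
 T  7  6  5  5  5  5  4  4
 G  8  7  6  6  6  6  5  4

5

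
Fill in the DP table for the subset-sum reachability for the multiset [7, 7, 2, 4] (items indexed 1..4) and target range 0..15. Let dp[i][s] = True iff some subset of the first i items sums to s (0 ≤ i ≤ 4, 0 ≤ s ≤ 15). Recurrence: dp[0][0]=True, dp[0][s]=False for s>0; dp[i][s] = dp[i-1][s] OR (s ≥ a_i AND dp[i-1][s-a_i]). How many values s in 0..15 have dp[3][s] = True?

i\s   0   1   2   3   4   5   6   7   8   9  10  11  12  13  14  15
  0   T   F   F   F   F   F   F   F   F   F   F   F   F   F   F   F
  1   T   F   F   F   F   F   F   T   F   F   F   F   F   F   F   F
  2   T   F   F   F   F   F   F   T   F   F   F   F   F   F   T   F
  3   T   F   T   F   F   F   F   T   F   T   F   F   F   F   T   F
  4   T   F   T   F   T   F   T   T   F   T   F   T   F   T   T   F

5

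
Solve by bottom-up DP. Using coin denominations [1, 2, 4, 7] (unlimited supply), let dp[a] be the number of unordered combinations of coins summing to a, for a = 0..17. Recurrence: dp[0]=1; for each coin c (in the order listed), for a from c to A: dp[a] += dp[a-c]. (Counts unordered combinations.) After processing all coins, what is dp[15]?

after  coin     0     1     2     3     4     5     6     7     8     9    10    11    12    13    14    15    16    17
          1     1     1     1     1     1     1     1     1     1     1     1     1     1     1     1     1     1     1
          2     1     1     2     2     3     3     4     4     5     5     6     6     7     7     8     8     9     9
          4     1     1     2     2     4     4     6     6     9     9    12    12    16    16    20    20    25    25
          7     1     1     2     2     4     4     6     7    10    11    14    16    20    22    27    30    36    39

30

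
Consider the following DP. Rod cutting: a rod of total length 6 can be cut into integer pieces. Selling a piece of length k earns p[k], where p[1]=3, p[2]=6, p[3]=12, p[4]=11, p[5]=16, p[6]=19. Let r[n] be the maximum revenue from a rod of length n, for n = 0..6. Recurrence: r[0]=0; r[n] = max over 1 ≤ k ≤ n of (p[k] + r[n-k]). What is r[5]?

   n    0    1    2    3    4    5    6
r[n]    0    3    6   12   15   18   24

18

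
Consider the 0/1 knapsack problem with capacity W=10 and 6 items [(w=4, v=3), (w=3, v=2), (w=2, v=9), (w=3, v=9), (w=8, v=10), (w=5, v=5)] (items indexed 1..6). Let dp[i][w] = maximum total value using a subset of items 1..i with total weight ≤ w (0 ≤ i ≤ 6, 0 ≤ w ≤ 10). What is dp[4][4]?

9

i\w   0   1   2   3   4   5   6   7   8   9  10
  0   0   0   0   0   0   0   0   0   0   0   0
  1   0   0   0   0   3   3   3   3   3   3   3
  2   0   0   0   2   3   3   3   5   5   5   5
  3   0   0   9   9   9  11  12  12  12  14  14
  4   0   0   9   9   9  18  18  18  20  21  21
  5   0   0   9   9   9  18  18  18  20  21  21
  6   0   0   9   9   9  18  18  18  20  21  23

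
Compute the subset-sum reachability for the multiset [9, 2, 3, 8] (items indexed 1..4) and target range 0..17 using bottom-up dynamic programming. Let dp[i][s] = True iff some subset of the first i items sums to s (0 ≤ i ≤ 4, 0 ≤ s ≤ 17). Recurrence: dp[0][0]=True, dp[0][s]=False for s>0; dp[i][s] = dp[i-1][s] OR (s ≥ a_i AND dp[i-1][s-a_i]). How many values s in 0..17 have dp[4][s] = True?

12

i\s   0   1   2   3   4   5   6   7   8   9  10  11  12  13  14  15  16  17
  0   T   F   F   F   F   F   F   F   F   F   F   F   F   F   F   F   F   F
  1   T   F   F   F   F   F   F   F   F   T   F   F   F   F   F   F   F   F
  2   T   F   T   F   F   F   F   F   F   T   F   T   F   F   F   F   F   F
  3   T   F   T   T   F   T   F   F   F   T   F   T   T   F   T   F   F   F
  4   T   F   T   T   F   T   F   F   T   T   T   T   T   T   T   F   F   T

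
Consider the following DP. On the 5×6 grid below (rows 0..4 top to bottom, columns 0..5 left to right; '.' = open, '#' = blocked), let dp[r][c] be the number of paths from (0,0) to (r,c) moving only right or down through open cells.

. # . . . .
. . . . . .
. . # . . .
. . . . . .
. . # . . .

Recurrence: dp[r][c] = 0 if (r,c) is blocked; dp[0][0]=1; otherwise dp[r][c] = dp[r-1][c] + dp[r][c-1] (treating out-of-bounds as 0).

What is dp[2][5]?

3

r\c   0   1   2   3   4   5
  0   1   0   0   0   0   0
  1   1   1   1   1   1   1
  2   1   2   0   1   2   3
  3   1   3   3   4   6   9
  4   1   4   0   4  10  19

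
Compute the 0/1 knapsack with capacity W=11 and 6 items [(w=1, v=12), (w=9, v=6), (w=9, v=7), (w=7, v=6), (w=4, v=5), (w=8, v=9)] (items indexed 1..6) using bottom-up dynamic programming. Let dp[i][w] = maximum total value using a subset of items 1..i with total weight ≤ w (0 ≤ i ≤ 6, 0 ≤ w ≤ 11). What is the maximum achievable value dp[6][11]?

21

i\w   0   1   2   3   4   5   6   7   8   9  10  11
  0   0   0   0   0   0   0   0   0   0   0   0   0
  1   0  12  12  12  12  12  12  12  12  12  12  12
  2   0  12  12  12  12  12  12  12  12  12  18  18
  3   0  12  12  12  12  12  12  12  12  12  19  19
  4   0  12  12  12  12  12  12  12  18  18  19  19
  5   0  12  12  12  12  17  17  17  18  18  19  19
  6   0  12  12  12  12  17  17  17  18  21  21  21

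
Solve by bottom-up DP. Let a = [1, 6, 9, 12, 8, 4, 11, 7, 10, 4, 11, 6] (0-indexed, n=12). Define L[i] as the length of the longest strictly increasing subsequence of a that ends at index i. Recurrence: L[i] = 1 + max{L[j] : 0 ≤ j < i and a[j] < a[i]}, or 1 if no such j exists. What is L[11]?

   i    0    1    2    3    4    5    6    7    8    9   10   11
a[i]    1    6    9   12    8    4   11    7   10    4   11    6
L[i]    1    2    3    4    3    2    4    3    4    2    5    3

3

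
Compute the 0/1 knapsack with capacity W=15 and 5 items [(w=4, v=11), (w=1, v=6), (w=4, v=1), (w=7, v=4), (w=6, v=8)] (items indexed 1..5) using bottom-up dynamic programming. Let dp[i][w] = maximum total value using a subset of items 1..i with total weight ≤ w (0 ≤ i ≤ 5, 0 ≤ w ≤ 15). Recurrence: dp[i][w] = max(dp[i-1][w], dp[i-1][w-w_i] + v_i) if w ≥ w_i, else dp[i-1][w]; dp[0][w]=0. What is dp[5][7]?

i\w   0   1   2   3   4   5   6   7   8   9  10  11  12  13  14  15
  0   0   0   0   0   0   0   0   0   0   0   0   0   0   0   0   0
  1   0   0   0   0  11  11  11  11  11  11  11  11  11  11  11  11
  2   0   6   6   6  11  17  17  17  17  17  17  17  17  17  17  17
  3   0   6   6   6  11  17  17  17  17  18  18  18  18  18  18  18
  4   0   6   6   6  11  17  17  17  17  18  18  18  21  21  21  21
  5   0   6   6   6  11  17  17  17  17  18  19  25  25  25  25  26

17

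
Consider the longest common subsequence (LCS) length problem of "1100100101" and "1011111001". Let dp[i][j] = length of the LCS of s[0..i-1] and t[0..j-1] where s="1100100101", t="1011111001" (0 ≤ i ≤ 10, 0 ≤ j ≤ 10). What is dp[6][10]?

   ''  1  0  1  1  1  1  1  0  0  1
''  0  0  0  0  0  0  0  0  0  0  0
 1  0  1  1  1  1  1  1  1  1  1  1
 1  0  1  1  2  2  2  2  2  2  2  2
 0  0  1  2  2  2  2  2  2  3  3  3
 0  0  1  2  2  2  2  2  2  3  4  4
 1  0  1  2  3  3  3  3  3  3  4  5
 0  0  1  2  3  3  3  3  3  4  4  5
 0  0  1  2  3  3  3  3  3  4  5  5
 1  0  1  2  3  4  4  4  4  4  5  6
 0  0  1  2  3  4  4  4  4  5  5  6
 1  0  1  2  3  4  5  5  5  5  5  6

5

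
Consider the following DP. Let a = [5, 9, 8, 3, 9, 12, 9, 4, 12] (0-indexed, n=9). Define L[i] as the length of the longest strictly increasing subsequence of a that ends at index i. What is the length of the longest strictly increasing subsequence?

4

   i    0    1    2    3    4    5    6    7    8
a[i]    5    9    8    3    9   12    9    4   12
L[i]    1    2    2    1    3    4    3    2    4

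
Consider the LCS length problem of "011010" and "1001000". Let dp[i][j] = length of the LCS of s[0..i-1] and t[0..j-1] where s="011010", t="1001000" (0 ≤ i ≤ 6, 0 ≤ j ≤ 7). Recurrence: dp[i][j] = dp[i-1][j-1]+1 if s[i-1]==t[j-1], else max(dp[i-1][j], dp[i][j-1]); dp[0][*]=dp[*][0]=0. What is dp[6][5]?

   ''  1  0  0  1  0  0  0
''  0  0  0  0  0  0  0  0
 0  0  0  1  1  1  1  1  1
 1  0  1  1  1  2  2  2  2
 1  0  1  1  1  2  2  2  2
 0  0  1  2  2  2  3  3  3
 1  0  1  2  2  3  3  3  3
 0  0  1  2  3  3  4  4  4

4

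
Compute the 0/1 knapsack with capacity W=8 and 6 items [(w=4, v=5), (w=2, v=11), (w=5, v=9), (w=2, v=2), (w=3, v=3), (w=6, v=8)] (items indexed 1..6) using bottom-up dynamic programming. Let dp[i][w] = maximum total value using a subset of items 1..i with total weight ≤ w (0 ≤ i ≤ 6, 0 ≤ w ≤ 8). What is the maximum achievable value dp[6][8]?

i\w   0   1   2   3   4   5   6   7   8
  0   0   0   0   0   0   0   0   0   0
  1   0   0   0   0   5   5   5   5   5
  2   0   0  11  11  11  11  16  16  16
  3   0   0  11  11  11  11  16  20  20
  4   0   0  11  11  13  13  16  20  20
  5   0   0  11  11  13  14  16  20  20
  6   0   0  11  11  13  14  16  20  20

20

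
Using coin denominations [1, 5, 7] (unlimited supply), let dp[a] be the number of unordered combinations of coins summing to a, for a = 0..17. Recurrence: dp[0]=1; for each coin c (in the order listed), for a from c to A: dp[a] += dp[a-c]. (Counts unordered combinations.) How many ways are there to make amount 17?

8

after  coin     0     1     2     3     4     5     6     7     8     9    10    11    12    13    14    15    16    17
          1     1     1     1     1     1     1     1     1     1     1     1     1     1     1     1     1     1     1
          5     1     1     1     1     1     2     2     2     2     2     3     3     3     3     3     4     4     4
          7     1     1     1     1     1     2     2     3     3     3     4     4     5     5     6     7     7     8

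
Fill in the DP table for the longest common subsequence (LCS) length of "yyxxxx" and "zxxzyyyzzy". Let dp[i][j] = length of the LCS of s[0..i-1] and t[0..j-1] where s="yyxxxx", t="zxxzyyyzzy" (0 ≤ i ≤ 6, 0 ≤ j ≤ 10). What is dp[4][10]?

2

   ''  z  x  x  z  y  y  y  z  z  y
''  0  0  0  0  0  0  0  0  0  0  0
 y  0  0  0  0  0  1  1  1  1  1  1
 y  0  0  0  0  0  1  2  2  2  2  2
 x  0  0  1  1  1  1  2  2  2  2  2
 x  0  0  1  2  2  2  2  2  2  2  2
 x  0  0  1  2  2  2  2  2  2  2  2
 x  0  0  1  2  2  2  2  2  2  2  2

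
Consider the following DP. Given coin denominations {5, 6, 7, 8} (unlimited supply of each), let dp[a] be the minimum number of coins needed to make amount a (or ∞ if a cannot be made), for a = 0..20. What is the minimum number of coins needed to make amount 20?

3

 a  0  1  2  3  4  5  6  7  8  9 10 11 12 13 14 15 16 17 18 19 20
dp  0  -  -  -  -  1  1  1  1  -  2  2  2  2  2  2  2  3  3  3  3
(- denotes ∞ / unreachable)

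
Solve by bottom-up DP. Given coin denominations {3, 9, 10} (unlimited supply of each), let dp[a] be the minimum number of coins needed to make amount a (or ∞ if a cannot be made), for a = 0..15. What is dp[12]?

2

 a  0  1  2  3  4  5  6  7  8  9 10 11 12 13 14 15
dp  0  -  -  1  -  -  2  -  -  1  1  -  2  2  -  3
(- denotes ∞ / unreachable)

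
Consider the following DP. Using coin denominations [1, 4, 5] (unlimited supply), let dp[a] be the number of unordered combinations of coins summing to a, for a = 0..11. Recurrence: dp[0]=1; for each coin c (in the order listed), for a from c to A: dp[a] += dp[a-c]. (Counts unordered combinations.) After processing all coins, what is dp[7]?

3

after  coin     0     1     2     3     4     5     6     7     8     9    10    11
          1     1     1     1     1     1     1     1     1     1     1     1     1
          4     1     1     1     1     2     2     2     2     3     3     3     3
          5     1     1     1     1     2     3     3     3     4     5     6     6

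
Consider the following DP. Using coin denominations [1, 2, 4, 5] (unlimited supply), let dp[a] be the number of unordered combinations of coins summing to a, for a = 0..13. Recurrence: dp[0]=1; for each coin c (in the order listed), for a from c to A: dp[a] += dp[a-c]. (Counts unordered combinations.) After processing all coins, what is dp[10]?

17

after  coin     0     1     2     3     4     5     6     7     8     9    10    11    12    13
          1     1     1     1     1     1     1     1     1     1     1     1     1     1     1
          2     1     1     2     2     3     3     4     4     5     5     6     6     7     7
          4     1     1     2     2     4     4     6     6     9     9    12    12    16    16
          5     1     1     2     2     4     5     7     8    11    13    17    19    24    27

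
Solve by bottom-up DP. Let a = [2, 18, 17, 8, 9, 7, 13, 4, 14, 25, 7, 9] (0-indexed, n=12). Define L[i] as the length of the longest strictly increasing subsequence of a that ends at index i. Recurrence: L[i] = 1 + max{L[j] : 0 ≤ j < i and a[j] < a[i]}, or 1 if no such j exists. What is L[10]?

3

   i    0    1    2    3    4    5    6    7    8    9   10   11
a[i]    2   18   17    8    9    7   13    4   14   25    7    9
L[i]    1    2    2    2    3    2    4    2    5    6    3    4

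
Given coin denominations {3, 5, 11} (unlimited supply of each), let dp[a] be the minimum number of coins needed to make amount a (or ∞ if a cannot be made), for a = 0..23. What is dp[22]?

 a  0  1  2  3  4  5  6  7  8  9 10 11 12 13 14 15 16 17 18 19 20 21 22 23
dp  0  -  -  1  -  1  2  -  2  3  2  1  4  3  2  3  2  3  4  3  4  3  2  5
(- denotes ∞ / unreachable)

2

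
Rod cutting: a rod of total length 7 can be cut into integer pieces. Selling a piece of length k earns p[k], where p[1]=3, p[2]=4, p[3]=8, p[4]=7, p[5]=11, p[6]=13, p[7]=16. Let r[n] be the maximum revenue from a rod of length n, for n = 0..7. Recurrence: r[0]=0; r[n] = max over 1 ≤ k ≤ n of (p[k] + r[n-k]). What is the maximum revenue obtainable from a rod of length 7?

21

   n    0    1    2    3    4    5    6    7
r[n]    0    3    6    9   12   15   18   21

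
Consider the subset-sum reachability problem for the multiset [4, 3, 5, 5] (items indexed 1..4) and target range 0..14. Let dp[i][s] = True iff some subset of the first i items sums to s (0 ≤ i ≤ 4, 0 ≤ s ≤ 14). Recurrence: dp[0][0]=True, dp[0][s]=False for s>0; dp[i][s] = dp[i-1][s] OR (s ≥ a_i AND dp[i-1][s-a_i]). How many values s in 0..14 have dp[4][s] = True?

11

i\s   0   1   2   3   4   5   6   7   8   9  10  11  12  13  14
  0   T   F   F   F   F   F   F   F   F   F   F   F   F   F   F
  1   T   F   F   F   T   F   F   F   F   F   F   F   F   F   F
  2   T   F   F   T   T   F   F   T   F   F   F   F   F   F   F
  3   T   F   F   T   T   T   F   T   T   T   F   F   T   F   F
  4   T   F   F   T   T   T   F   T   T   T   T   F   T   T   T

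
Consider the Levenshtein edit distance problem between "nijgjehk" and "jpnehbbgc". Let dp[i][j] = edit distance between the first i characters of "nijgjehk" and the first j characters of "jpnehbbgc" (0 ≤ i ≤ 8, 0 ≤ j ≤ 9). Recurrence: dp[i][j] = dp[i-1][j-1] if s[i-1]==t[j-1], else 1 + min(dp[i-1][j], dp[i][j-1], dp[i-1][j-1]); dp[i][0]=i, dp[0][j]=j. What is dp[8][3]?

7

   ''  j  p  n  e  h  b  b  g  c
''  0  1  2  3  4  5  6  7  8  9
 n  1  1  2  2  3  4  5  6  7  8
 i  2  2  2  3  3  4  5  6  7  8
 j  3  2  3  3  4  4  5  6  7  8
 g  4  3  3  4  4  5  5  6  6  7
 j  5  4  4  4  5  5  6  6  7  7
 e  6  5  5  5  4  5  6  7  7  8
 h  7  6  6  6  5  4  5  6  7  8
 k  8  7  7  7  6  5  5  6  7  8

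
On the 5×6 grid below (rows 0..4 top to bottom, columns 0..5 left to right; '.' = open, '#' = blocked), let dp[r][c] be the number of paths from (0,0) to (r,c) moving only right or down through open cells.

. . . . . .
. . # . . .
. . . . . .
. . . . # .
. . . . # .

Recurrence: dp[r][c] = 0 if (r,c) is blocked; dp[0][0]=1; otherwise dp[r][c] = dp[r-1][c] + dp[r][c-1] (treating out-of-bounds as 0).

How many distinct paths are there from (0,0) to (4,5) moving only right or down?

r\c   0   1   2   3   4   5
  0   1   1   1   1   1   1
  1   1   2   0   1   2   3
  2   1   3   3   4   6   9
  3   1   4   7  11   0   9
  4   1   5  12  23   0   9

9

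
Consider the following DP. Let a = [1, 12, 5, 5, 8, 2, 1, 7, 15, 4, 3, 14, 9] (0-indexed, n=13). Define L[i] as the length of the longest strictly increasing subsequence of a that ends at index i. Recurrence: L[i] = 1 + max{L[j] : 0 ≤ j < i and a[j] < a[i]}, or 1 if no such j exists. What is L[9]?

3

   i    0    1    2    3    4    5    6    7    8    9   10   11   12
a[i]    1   12    5    5    8    2    1    7   15    4    3   14    9
L[i]    1    2    2    2    3    2    1    3    4    3    3    4    4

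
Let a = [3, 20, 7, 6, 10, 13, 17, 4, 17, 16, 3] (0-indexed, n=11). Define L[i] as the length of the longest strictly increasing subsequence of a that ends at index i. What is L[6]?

   i    0    1    2    3    4    5    6    7    8    9   10
a[i]    3   20    7    6   10   13   17    4   17   16    3
L[i]    1    2    2    2    3    4    5    2    5    5    1

5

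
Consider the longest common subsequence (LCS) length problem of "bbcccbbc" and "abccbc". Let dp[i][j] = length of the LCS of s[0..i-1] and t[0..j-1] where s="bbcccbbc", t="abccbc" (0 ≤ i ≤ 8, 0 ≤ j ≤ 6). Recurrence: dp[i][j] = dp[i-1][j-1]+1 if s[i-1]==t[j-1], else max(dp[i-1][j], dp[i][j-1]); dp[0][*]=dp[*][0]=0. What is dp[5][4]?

3

   ''  a  b  c  c  b  c
''  0  0  0  0  0  0  0
 b  0  0  1  1  1  1  1
 b  0  0  1  1  1  2  2
 c  0  0  1  2  2  2  3
 c  0  0  1  2  3  3  3
 c  0  0  1  2  3  3  4
 b  0  0  1  2  3  4  4
 b  0  0  1  2  3  4  4
 c  0  0  1  2  3  4  5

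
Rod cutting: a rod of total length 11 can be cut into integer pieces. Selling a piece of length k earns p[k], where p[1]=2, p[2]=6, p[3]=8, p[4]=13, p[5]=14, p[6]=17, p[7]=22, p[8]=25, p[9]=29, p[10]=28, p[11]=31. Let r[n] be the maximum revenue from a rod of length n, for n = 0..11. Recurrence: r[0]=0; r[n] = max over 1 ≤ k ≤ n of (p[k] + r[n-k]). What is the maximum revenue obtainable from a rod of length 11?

35

   n    0    1    2    3    4    5    6    7    8    9   10   11
r[n]    0    2    6    8   13   15   19   22   26   29   32   35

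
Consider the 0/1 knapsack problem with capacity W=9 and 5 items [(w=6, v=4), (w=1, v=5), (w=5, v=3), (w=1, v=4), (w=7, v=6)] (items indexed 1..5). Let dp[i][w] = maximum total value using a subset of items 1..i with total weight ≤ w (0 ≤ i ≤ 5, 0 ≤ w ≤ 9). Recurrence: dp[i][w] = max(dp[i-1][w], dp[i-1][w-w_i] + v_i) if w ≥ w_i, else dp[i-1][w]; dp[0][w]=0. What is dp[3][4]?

i\w   0   1   2   3   4   5   6   7   8   9
  0   0   0   0   0   0   0   0   0   0   0
  1   0   0   0   0   0   0   4   4   4   4
  2   0   5   5   5   5   5   5   9   9   9
  3   0   5   5   5   5   5   8   9   9   9
  4   0   5   9   9   9   9   9  12  13  13
  5   0   5   9   9   9   9   9  12  13  15

5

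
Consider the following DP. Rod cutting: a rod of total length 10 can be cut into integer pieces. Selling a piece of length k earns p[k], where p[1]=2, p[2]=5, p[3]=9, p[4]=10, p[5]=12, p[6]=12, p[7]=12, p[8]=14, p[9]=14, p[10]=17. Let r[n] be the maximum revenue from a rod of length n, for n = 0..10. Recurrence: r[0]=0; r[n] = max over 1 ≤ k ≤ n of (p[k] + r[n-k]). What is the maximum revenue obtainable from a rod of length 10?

   n    0    1    2    3    4    5    6    7    8    9   10
r[n]    0    2    5    9   11   14   18   20   23   27   29

29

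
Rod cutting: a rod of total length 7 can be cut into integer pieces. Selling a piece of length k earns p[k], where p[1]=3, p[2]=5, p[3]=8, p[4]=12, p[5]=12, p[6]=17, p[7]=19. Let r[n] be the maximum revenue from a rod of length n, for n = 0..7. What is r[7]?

   n    0    1    2    3    4    5    6    7
r[n]    0    3    6    9   12   15   18   21

21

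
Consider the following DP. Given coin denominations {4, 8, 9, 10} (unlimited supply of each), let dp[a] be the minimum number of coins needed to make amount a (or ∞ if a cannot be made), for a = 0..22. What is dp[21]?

 a  0  1  2  3  4  5  6  7  8  9 10 11 12 13 14 15 16 17 18 19 20 21 22
dp  0  -  -  -  1  -  -  -  1  1  1  -  2  2  2  -  2  2  2  2  2  3  3
(- denotes ∞ / unreachable)

3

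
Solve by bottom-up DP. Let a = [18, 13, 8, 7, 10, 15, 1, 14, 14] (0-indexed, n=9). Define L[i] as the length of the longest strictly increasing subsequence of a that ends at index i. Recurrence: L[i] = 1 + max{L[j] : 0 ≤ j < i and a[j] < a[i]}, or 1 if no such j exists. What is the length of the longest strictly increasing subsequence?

   i    0    1    2    3    4    5    6    7    8
a[i]   18   13    8    7   10   15    1   14   14
L[i]    1    1    1    1    2    3    1    3    3

3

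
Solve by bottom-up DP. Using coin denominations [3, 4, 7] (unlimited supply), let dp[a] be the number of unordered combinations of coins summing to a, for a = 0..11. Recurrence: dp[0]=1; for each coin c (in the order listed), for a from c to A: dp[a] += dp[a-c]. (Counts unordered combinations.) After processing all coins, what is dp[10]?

2

after  coin     0     1     2     3     4     5     6     7     8     9    10    11
          3     1     0     0     1     0     0     1     0     0     1     0     0
          4     1     0     0     1     1     0     1     1     1     1     1     1
          7     1     0     0     1     1     0     1     2     1     1     2     2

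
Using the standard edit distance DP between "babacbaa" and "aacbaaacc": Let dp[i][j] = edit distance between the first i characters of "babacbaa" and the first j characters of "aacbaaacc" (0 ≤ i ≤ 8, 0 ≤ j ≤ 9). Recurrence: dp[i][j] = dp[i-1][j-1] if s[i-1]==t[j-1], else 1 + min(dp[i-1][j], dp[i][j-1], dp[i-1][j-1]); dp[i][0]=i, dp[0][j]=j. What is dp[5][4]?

   ''  a  a  c  b  a  a  a  c  c
''  0  1  2  3  4  5  6  7  8  9
 b  1  1  2  3  3  4  5  6  7  8
 a  2  1  1  2  3  3  4  5  6  7
 b  3  2  2  2  2  3  4  5  6  7
 a  4  3  2  3  3  2  3  4  5  6
 c  5  4  3  2  3  3  3  4  4  5
 b  6  5  4  3  2  3  4  4  5  5
 a  7  6  5  4  3  2  3  4  5  6
 a  8  7  6  5  4  3  2  3  4  5

3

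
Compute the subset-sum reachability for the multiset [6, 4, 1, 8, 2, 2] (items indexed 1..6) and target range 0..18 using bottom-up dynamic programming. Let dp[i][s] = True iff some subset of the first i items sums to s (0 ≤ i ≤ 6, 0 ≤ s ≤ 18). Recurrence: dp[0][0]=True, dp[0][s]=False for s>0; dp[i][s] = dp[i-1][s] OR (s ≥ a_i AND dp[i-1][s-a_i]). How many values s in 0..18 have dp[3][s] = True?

8

i\s   0   1   2   3   4   5   6   7   8   9  10  11  12  13  14  15  16  17  18
  0   T   F   F   F   F   F   F   F   F   F   F   F   F   F   F   F   F   F   F
  1   T   F   F   F   F   F   T   F   F   F   F   F   F   F   F   F   F   F   F
  2   T   F   F   F   T   F   T   F   F   F   T   F   F   F   F   F   F   F   F
  3   T   T   F   F   T   T   T   T   F   F   T   T   F   F   F   F   F   F   F
  4   T   T   F   F   T   T   T   T   T   T   T   T   T   T   T   T   F   F   T
  5   T   T   T   T   T   T   T   T   T   T   T   T   T   T   T   T   T   T   T
  6   T   T   T   T   T   T   T   T   T   T   T   T   T   T   T   T   T   T   T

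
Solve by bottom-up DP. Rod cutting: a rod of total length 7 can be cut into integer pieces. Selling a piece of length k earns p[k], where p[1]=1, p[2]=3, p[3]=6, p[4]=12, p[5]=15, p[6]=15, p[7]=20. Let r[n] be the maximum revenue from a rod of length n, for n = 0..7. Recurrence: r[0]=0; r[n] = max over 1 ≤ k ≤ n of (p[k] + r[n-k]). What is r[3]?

6

   n    0    1    2    3    4    5    6    7
r[n]    0    1    3    6   12   15   16   20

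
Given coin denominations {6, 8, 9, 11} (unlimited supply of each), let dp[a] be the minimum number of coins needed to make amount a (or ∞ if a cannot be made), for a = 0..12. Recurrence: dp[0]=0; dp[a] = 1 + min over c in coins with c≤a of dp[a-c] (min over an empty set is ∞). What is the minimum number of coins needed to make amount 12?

2

 a  0  1  2  3  4  5  6  7  8  9 10 11 12
dp  0  -  -  -  -  -  1  -  1  1  -  1  2
(- denotes ∞ / unreachable)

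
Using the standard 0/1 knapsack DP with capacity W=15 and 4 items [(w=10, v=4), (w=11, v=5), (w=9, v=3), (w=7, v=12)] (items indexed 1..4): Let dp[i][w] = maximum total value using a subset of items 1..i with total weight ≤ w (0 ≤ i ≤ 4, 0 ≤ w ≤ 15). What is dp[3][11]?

5

i\w   0   1   2   3   4   5   6   7   8   9  10  11  12  13  14  15
  0   0   0   0   0   0   0   0   0   0   0   0   0   0   0   0   0
  1   0   0   0   0   0   0   0   0   0   0   4   4   4   4   4   4
  2   0   0   0   0   0   0   0   0   0   0   4   5   5   5   5   5
  3   0   0   0   0   0   0   0   0   0   3   4   5   5   5   5   5
  4   0   0   0   0   0   0   0  12  12  12  12  12  12  12  12  12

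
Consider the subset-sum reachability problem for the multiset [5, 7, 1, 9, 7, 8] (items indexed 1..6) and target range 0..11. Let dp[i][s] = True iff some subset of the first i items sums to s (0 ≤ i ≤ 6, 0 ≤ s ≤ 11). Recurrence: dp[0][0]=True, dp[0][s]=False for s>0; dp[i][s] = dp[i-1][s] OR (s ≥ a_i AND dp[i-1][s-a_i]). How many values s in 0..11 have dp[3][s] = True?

i\s   0   1   2   3   4   5   6   7   8   9  10  11
  0   T   F   F   F   F   F   F   F   F   F   F   F
  1   T   F   F   F   F   T   F   F   F   F   F   F
  2   T   F   F   F   F   T   F   T   F   F   F   F
  3   T   T   F   F   F   T   T   T   T   F   F   F
  4   T   T   F   F   F   T   T   T   T   T   T   F
  5   T   T   F   F   F   T   T   T   T   T   T   F
  6   T   T   F   F   F   T   T   T   T   T   T   F

6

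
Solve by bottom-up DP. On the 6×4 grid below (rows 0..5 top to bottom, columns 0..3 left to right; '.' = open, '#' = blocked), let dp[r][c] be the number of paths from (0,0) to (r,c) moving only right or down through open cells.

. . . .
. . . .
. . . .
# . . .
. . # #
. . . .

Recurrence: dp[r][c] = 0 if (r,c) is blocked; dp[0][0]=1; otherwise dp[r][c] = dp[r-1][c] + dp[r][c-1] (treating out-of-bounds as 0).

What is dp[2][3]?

10

r\c   0   1   2   3
  0   1   1   1   1
  1   1   2   3   4
  2   1   3   6  10
  3   0   3   9  19
  4   0   3   0   0
  5   0   3   3   3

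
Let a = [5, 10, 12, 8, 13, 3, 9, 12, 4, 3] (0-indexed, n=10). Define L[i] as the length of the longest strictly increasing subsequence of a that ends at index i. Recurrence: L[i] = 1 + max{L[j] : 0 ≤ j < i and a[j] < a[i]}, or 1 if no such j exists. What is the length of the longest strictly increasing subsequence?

   i    0    1    2    3    4    5    6    7    8    9
a[i]    5   10   12    8   13    3    9   12    4    3
L[i]    1    2    3    2    4    1    3    4    2    1

4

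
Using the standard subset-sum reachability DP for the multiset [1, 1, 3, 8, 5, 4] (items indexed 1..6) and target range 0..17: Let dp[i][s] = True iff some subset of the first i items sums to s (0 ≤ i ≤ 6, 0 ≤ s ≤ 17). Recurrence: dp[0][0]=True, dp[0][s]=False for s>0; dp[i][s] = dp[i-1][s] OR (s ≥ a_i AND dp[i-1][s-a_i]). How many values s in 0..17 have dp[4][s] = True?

12

i\s   0   1   2   3   4   5   6   7   8   9  10  11  12  13  14  15  16  17
  0   T   F   F   F   F   F   F   F   F   F   F   F   F   F   F   F   F   F
  1   T   T   F   F   F   F   F   F   F   F   F   F   F   F   F   F   F   F
  2   T   T   T   F   F   F   F   F   F   F   F   F   F   F   F   F   F   F
  3   T   T   T   T   T   T   F   F   F   F   F   F   F   F   F   F   F   F
  4   T   T   T   T   T   T   F   F   T   T   T   T   T   T   F   F   F   F
  5   T   T   T   T   T   T   T   T   T   T   T   T   T   T   T   T   T   T
  6   T   T   T   T   T   T   T   T   T   T   T   T   T   T   T   T   T   T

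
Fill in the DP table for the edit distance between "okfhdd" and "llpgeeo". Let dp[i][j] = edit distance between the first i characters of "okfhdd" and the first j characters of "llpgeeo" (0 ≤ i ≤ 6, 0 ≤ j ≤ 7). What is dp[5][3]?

   ''  l  l  p  g  e  e  o
''  0  1  2  3  4  5  6  7
 o  1  1  2  3  4  5  6  6
 k  2  2  2  3  4  5  6  7
 f  3  3  3  3  4  5  6  7
 h  4  4  4  4  4  5  6  7
 d  5  5  5  5  5  5  6  7
 d  6  6  6  6  6  6  6  7

5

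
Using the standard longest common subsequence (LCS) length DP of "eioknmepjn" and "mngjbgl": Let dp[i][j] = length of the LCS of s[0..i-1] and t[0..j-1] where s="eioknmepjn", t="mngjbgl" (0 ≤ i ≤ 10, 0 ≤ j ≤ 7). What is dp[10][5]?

   ''  m  n  g  j  b  g  l
''  0  0  0  0  0  0  0  0
 e  0  0  0  0  0  0  0  0
 i  0  0  0  0  0  0  0  0
 o  0  0  0  0  0  0  0  0
 k  0  0  0  0  0  0  0  0
 n  0  0  1  1  1  1  1  1
 m  0  1  1  1  1  1  1  1
 e  0  1  1  1  1  1  1  1
 p  0  1  1  1  1  1  1  1
 j  0  1  1  1  2  2  2  2
 n  0  1  2  2  2  2  2  2

2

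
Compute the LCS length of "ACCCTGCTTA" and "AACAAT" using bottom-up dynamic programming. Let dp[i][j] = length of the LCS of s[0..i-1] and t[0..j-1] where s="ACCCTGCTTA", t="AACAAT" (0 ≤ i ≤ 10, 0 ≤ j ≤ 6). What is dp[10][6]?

   ''  A  A  C  A  A  T
''  0  0  0  0  0  0  0
 A  0  1  1  1  1  1  1
 C  0  1  1  2  2  2  2
 C  0  1  1  2  2  2  2
 C  0  1  1  2  2  2  2
 T  0  1  1  2  2  2  3
 G  0  1  1  2  2  2  3
 C  0  1  1  2  2  2  3
 T  0  1  1  2  2  2  3
 T  0  1  1  2  2  2  3
 A  0  1  2  2  3  3  3

3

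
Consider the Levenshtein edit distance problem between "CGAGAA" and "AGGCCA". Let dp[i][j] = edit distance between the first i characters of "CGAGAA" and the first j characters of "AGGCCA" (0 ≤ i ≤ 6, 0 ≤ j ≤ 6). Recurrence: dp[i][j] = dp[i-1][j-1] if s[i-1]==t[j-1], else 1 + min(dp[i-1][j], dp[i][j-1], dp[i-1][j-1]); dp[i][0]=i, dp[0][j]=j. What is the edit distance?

4

   ''  A  G  G  C  C  A
''  0  1  2  3  4  5  6
 C  1  1  2  3  3  4  5
 G  2  2  1  2  3  4  5
 A  3  2  2  2  3  4  4
 G  4  3  2  2  3  4  5
 A  5  4  3  3  3  4  4
 A  6  5  4  4  4  4  4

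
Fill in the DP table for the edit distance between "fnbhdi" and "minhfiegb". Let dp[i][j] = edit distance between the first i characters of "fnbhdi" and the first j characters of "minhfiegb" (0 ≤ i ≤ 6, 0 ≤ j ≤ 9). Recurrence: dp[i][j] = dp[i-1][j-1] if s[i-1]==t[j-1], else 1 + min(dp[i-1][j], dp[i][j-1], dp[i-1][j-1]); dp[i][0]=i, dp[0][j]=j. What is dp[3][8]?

7

   ''  m  i  n  h  f  i  e  g  b
''  0  1  2  3  4  5  6  7  8  9
 f  1  1  2  3  4  4  5  6  7  8
 n  2  2  2  2  3  4  5  6  7  8
 b  3  3  3  3  3  4  5  6  7  7
 h  4  4  4  4  3  4  5  6  7  8
 d  5  5  5  5  4  4  5  6  7  8
 i  6  6  5  6  5  5  4  5  6  7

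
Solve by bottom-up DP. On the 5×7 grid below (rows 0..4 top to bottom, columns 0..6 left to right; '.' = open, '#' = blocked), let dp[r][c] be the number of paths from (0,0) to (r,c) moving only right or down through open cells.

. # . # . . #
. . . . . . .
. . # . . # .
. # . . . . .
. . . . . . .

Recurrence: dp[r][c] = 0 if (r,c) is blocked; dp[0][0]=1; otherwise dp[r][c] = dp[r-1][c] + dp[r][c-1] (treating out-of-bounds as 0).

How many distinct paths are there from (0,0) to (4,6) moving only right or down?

r\c   0   1   2   3   4   5   6
  0   1   0   0   0   0   0   0
  1   1   1   1   1   1   1   1
  2   1   2   0   1   2   0   1
  3   1   0   0   1   3   3   4
  4   1   1   1   2   5   8  12

12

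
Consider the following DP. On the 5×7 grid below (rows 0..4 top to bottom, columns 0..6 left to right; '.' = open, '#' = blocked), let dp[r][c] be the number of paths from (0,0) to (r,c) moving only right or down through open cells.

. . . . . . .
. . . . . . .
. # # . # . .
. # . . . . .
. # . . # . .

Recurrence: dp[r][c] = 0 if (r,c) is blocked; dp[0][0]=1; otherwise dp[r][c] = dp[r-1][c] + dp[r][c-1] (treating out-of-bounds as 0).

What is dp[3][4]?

r\c   0   1   2   3   4   5   6
  0   1   1   1   1   1   1   1
  1   1   2   3   4   5   6   7
  2   1   0   0   4   0   6  13
  3   1   0   0   4   4  10  23
  4   1   0   0   4   0  10  33

4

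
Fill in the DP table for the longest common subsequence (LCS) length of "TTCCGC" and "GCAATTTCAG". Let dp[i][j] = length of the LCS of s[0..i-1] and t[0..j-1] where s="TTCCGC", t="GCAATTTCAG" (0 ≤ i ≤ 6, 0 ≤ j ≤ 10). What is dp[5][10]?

4

   ''  G  C  A  A  T  T  T  C  A  G
''  0  0  0  0  0  0  0  0  0  0  0
 T  0  0  0  0  0  1  1  1  1  1  1
 T  0  0  0  0  0  1  2  2  2  2  2
 C  0  0  1  1  1  1  2  2  3  3  3
 C  0  0  1  1  1  1  2  2  3  3  3
 G  0  1  1  1  1  1  2  2  3  3  4
 C  0  1  2  2  2  2  2  2  3  3  4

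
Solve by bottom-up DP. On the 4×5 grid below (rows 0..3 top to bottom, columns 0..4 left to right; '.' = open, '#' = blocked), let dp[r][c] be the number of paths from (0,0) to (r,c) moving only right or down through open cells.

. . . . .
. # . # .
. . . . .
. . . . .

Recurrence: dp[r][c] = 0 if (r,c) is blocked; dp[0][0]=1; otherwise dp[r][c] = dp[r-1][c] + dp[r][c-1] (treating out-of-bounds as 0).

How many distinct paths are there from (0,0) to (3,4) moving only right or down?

9

r\c   0   1   2   3   4
  0   1   1   1   1   1
  1   1   0   1   0   1
  2   1   1   2   2   3
  3   1   2   4   6   9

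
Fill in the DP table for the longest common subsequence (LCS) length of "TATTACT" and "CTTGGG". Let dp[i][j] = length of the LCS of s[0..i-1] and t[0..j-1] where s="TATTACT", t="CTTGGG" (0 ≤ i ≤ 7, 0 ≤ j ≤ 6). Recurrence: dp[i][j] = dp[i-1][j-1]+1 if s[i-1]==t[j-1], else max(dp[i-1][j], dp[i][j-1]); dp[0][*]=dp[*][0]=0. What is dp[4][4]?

2

   ''  C  T  T  G  G  G
''  0  0  0  0  0  0  0
 T  0  0  1  1  1  1  1
 A  0  0  1  1  1  1  1
 T  0  0  1  2  2  2  2
 T  0  0  1  2  2  2  2
 A  0  0  1  2  2  2  2
 C  0  1  1  2  2  2  2
 T  0  1  2  2  2  2  2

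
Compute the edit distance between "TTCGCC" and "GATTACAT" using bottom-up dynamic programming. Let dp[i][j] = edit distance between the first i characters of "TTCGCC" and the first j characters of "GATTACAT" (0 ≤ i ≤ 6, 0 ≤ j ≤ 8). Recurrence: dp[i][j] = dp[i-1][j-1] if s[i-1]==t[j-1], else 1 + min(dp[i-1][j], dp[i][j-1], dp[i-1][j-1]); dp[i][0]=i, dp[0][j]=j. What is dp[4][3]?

   ''  G  A  T  T  A  C  A  T
''  0  1  2  3  4  5  6  7  8
 T  1  1  2  2  3  4  5  6  7
 T  2  2  2  2  2  3  4  5  6
 C  3  3  3  3  3  3  3  4  5
 G  4  3  4  4  4  4  4  4  5
 C  5  4  4  5  5  5  4  5  5
 C  6  5  5  5  6  6  5  5  6

4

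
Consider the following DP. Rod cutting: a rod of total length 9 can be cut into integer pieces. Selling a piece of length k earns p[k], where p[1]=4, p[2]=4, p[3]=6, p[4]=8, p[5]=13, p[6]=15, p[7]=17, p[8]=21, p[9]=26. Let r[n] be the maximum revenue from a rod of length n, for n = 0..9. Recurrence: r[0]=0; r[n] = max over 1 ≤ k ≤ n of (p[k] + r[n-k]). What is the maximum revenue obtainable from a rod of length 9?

   n    0    1    2    3    4    5    6    7    8    9
r[n]    0    4    8   12   16   20   24   28   32   36

36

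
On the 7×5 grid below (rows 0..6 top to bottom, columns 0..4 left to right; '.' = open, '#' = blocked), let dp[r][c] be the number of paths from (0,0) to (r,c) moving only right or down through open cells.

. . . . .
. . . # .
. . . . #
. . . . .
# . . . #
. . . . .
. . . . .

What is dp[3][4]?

16

r\c   0   1   2   3   4
  0   1   1   1   1   1
  1   1   2   3   0   1
  2   1   3   6   6   0
  3   1   4  10  16  16
  4   0   4  14  30   0
  5   0   4  18  48  48
  6   0   4  22  70 118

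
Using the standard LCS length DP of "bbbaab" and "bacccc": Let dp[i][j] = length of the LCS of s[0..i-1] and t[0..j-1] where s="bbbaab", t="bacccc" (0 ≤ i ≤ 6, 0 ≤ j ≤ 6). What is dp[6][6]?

   ''  b  a  c  c  c  c
''  0  0  0  0  0  0  0
 b  0  1  1  1  1  1  1
 b  0  1  1  1  1  1  1
 b  0  1  1  1  1  1  1
 a  0  1  2  2  2  2  2
 a  0  1  2  2  2  2  2
 b  0  1  2  2  2  2  2

2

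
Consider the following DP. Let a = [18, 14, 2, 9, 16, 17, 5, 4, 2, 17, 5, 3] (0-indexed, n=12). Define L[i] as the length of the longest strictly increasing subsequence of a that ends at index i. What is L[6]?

   i    0    1    2    3    4    5    6    7    8    9   10   11
a[i]   18   14    2    9   16   17    5    4    2   17    5    3
L[i]    1    1    1    2    3    4    2    2    1    4    3    2

2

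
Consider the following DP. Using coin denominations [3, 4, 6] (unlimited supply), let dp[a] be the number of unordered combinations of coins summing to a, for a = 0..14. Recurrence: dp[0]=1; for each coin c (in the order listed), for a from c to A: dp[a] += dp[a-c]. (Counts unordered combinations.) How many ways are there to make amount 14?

2

after  coin     0     1     2     3     4     5     6     7     8     9    10    11    12    13    14
          3     1     0     0     1     0     0     1     0     0     1     0     0     1     0     0
          4     1     0     0     1     1     0     1     1     1     1     1     1     2     1     1
          6     1     0     0     1     1     0     2     1     1     2     2     1     4     2     2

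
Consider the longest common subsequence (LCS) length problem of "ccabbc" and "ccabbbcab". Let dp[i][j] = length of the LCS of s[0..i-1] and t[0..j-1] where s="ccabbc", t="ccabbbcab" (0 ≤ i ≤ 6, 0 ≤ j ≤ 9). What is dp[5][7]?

5

   ''  c  c  a  b  b  b  c  a  b
''  0  0  0  0  0  0  0  0  0  0
 c  0  1  1  1  1  1  1  1  1  1
 c  0  1  2  2  2  2  2  2  2  2
 a  0  1  2  3  3  3  3  3  3  3
 b  0  1  2  3  4  4  4  4  4  4
 b  0  1  2  3  4  5  5  5  5  5
 c  0  1  2  3  4  5  5  6  6  6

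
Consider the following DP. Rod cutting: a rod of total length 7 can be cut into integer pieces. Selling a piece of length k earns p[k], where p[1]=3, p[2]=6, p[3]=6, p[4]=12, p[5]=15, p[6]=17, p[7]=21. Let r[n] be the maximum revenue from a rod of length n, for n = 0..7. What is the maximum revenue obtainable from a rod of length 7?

21

   n    0    1    2    3    4    5    6    7
r[n]    0    3    6    9   12   15   18   21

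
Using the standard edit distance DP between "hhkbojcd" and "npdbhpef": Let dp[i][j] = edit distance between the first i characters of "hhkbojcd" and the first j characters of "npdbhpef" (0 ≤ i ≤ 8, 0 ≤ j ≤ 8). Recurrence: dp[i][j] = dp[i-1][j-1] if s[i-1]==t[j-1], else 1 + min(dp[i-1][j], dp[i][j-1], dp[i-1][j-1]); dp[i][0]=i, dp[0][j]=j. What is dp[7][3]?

7

   ''  n  p  d  b  h  p  e  f
''  0  1  2  3  4  5  6  7  8
 h  1  1  2  3  4  4  5  6  7
 h  2  2  2  3  4  4  5  6  7
 k  3  3  3  3  4  5  5  6  7
 b  4  4  4  4  3  4  5  6  7
 o  5  5  5  5  4  4  5  6  7
 j  6  6  6  6  5  5  5  6  7
 c  7  7  7  7  6  6  6  6  7
 d  8  8  8  7  7  7  7  7  7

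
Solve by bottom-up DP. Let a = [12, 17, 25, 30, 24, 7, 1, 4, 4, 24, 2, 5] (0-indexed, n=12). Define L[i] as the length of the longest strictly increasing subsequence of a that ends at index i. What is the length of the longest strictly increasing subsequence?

   i    0    1    2    3    4    5    6    7    8    9   10   11
a[i]   12   17   25   30   24    7    1    4    4   24    2    5
L[i]    1    2    3    4    3    1    1    2    2    3    2    3

4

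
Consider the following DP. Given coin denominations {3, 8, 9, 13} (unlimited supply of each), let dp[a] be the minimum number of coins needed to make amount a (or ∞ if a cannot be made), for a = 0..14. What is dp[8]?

 a  0  1  2  3  4  5  6  7  8  9 10 11 12 13 14
dp  0  -  -  1  -  -  2  -  1  1  -  2  2  1  3
(- denotes ∞ / unreachable)

1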